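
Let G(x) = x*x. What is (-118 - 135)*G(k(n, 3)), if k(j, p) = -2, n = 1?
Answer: -1012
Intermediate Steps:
G(x) = x²
(-118 - 135)*G(k(n, 3)) = (-118 - 135)*(-2)² = -253*4 = -1012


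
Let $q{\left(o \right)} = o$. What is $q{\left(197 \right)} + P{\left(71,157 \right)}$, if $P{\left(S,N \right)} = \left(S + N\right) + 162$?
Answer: $587$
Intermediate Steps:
$P{\left(S,N \right)} = 162 + N + S$ ($P{\left(S,N \right)} = \left(N + S\right) + 162 = 162 + N + S$)
$q{\left(197 \right)} + P{\left(71,157 \right)} = 197 + \left(162 + 157 + 71\right) = 197 + 390 = 587$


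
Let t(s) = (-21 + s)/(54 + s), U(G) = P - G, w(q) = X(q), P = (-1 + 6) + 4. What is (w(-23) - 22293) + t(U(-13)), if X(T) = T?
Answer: -1696015/76 ≈ -22316.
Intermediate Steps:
P = 9 (P = 5 + 4 = 9)
w(q) = q
U(G) = 9 - G
t(s) = (-21 + s)/(54 + s)
(w(-23) - 22293) + t(U(-13)) = (-23 - 22293) + (-21 + (9 - 1*(-13)))/(54 + (9 - 1*(-13))) = -22316 + (-21 + (9 + 13))/(54 + (9 + 13)) = -22316 + (-21 + 22)/(54 + 22) = -22316 + 1/76 = -1696015/76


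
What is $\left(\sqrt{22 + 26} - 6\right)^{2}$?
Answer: $84 - 48 \sqrt{3} \approx 0.86156$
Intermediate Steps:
$\left(\sqrt{22 + 26} - 6\right)^{2} = \left(\sqrt{48} - 6\right)^{2} = \left(4 \sqrt{3} - 6\right)^{2} = \left(-6 + 4 \sqrt{3}\right)^{2}$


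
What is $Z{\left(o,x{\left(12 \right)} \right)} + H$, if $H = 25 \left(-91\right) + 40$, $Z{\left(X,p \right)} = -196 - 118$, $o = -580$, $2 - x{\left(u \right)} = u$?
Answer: $-2549$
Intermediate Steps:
$x{\left(u \right)} = 2 - u$
$Z{\left(X,p \right)} = -314$ ($Z{\left(X,p \right)} = -196 - 118 = -314$)
$H = -2235$ ($H = -2275 + 40 = -2235$)
$Z{\left(o,x{\left(12 \right)} \right)} + H = -314 - 2235 = -2549$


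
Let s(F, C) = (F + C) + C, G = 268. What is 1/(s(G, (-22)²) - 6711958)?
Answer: -1/6710722 ≈ -1.4902e-7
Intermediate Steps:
s(F, C) = F + 2*C (s(F, C) = (C + F) + C = F + 2*C)
1/(s(G, (-22)²) - 6711958) = 1/((268 + 2*(-22)²) - 6711958) = 1/((268 + 2*484) - 6711958) = 1/((268 + 968) - 6711958) = 1/(1236 - 6711958) = 1/(-6710722) = -1/6710722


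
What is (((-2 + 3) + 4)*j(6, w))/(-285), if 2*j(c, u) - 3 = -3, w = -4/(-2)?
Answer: 0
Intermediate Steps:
w = 2 (w = -4*(-½) = 2)
j(c, u) = 0 (j(c, u) = 3/2 + (½)*(-3) = 3/2 - 3/2 = 0)
(((-2 + 3) + 4)*j(6, w))/(-285) = (((-2 + 3) + 4)*0)/(-285) = ((1 + 4)*0)*(-1/285) = (5*0)*(-1/285) = 0*(-1/285) = 0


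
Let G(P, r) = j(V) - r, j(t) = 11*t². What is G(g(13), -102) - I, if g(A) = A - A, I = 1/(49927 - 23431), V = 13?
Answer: 51958655/26496 ≈ 1961.0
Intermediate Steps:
I = 1/26496 ≈ 3.7742e-5
g(A) = 0
G(P, r) = 1859 - r (G(P, r) = 11*13² - r = 11*169 - r = 1859 - r)
G(g(13), -102) - I = (1859 - 1*(-102)) - 1*1/26496 = (1859 + 102) - 1/26496 = 1961 - 1/26496 = 51958655/26496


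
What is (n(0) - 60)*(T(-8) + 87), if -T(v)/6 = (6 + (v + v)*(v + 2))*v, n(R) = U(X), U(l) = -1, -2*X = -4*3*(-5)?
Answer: -303963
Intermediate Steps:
X = -30 (X = -(-4*3)*(-5)/2 = -(-6)*(-5) = -½*60 = -30)
n(R) = -1
T(v) = -6*v*(6 + 2*v*(2 + v)) (T(v) = -6*(6 + (v + v)*(v + 2))*v = -6*(6 + (2*v)*(2 + v))*v = -6*(6 + 2*v*(2 + v))*v = -6*v*(6 + 2*v*(2 + v)))
(n(0) - 60)*(T(-8) + 87) = (-1 - 60)*(-12*(-8)*(3 + (-8)² + 2*(-8)) + 87) = -61*(-12*(-8)*(3 + 64 - 16) + 87) = -61*(-12*(-8)*51 + 87) = -61*(4896 + 87) = -61*4983 = -303963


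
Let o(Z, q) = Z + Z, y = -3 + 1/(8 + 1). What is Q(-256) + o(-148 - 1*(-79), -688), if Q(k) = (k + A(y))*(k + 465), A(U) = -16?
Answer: -56986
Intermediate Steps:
y = -26/9 (y = -3 + 1/9 = -26/9 ≈ -2.8889)
o(Z, q) = 2*Z
Q(k) = (-16 + k)*(465 + k) (Q(k) = (k - 16)*(k + 465) = (-16 + k)*(465 + k))
Q(-256) + o(-148 - 1*(-79), -688) = (-7440 + (-256)**2 + 449*(-256)) + 2*(-148 - 1*(-79)) = (-7440 + 65536 - 114944) + 2*(-148 + 79) = -56848 + 2*(-69) = -56848 - 138 = -56986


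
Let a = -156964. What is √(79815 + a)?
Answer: I*√77149 ≈ 277.76*I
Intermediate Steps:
√(79815 + a) = √(79815 - 156964) = √(-77149) = I*√77149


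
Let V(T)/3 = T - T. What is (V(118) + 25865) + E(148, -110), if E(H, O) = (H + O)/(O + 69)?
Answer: 1060427/41 ≈ 25864.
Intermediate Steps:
V(T) = 0 (V(T) = 3*(T - T) = 3*0 = 0)
E(H, O) = (H + O)/(69 + O)
(V(118) + 25865) + E(148, -110) = (0 + 25865) + (148 - 110)/(69 - 110) = 25865 + 38/(-41) = 25865 - 1/41*38 = 25865 - 38/41 = 1060427/41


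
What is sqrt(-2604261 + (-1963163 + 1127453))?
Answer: 3*I*sqrt(382219) ≈ 1854.7*I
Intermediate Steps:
sqrt(-2604261 + (-1963163 + 1127453)) = sqrt(-2604261 - 835710) = sqrt(-3439971) = 3*I*sqrt(382219)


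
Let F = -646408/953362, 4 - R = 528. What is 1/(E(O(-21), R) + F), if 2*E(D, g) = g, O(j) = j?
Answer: -476681/125213626 ≈ -0.0038069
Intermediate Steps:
R = -524 (R = 4 - 1*528 = 4 - 528 = -524)
E(D, g) = g/2
F = -323204/476681 (F = -646408*1/953362 = -323204/476681 ≈ -0.67803)
1/(E(O(-21), R) + F) = 1/((½)*(-524) - 323204/476681) = 1/(-262 - 323204/476681) = 1/(-125213626/476681) = -476681/125213626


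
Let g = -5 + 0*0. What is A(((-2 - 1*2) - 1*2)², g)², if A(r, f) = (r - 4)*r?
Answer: 1327104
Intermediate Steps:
g = -5 (g = -5 + 0 = -5)
A(r, f) = r*(-4 + r) (A(r, f) = (-4 + r)*r = r*(-4 + r))
A(((-2 - 1*2) - 1*2)², g)² = (((-2 - 1*2) - 1*2)²*(-4 + ((-2 - 1*2) - 1*2)²))² = (((-2 - 2) - 2)²*(-4 + ((-2 - 2) - 2)²))² = ((-4 - 2)²*(-4 + (-4 - 2)²))² = ((-6)²*(-4 + (-6)²))² = (36*(-4 + 36))² = (36*32)² = 1152² = 1327104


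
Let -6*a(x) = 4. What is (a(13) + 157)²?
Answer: 219961/9 ≈ 24440.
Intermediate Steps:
a(x) = -⅔ (a(x) = -⅙*4 = -⅔)
(a(13) + 157)² = (-⅔ + 157)² = (469/3)² = 219961/9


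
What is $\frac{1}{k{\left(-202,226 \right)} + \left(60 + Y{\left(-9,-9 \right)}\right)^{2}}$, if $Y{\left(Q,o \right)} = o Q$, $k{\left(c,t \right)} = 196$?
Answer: $\frac{1}{20077} \approx 4.9808 \cdot 10^{-5}$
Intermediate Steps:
$Y{\left(Q,o \right)} = Q o$
$\frac{1}{k{\left(-202,226 \right)} + \left(60 + Y{\left(-9,-9 \right)}\right)^{2}} = \frac{1}{196 + \left(60 - -81\right)^{2}} = \frac{1}{196 + \left(60 + 81\right)^{2}} = \frac{1}{196 + 141^{2}} = \frac{1}{196 + 19881} = \frac{1}{20077}$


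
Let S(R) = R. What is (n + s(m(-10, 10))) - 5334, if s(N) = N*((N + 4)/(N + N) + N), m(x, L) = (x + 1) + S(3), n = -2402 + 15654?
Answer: 7953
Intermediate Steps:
n = 13252
m(x, L) = 4 + x (m(x, L) = (x + 1) + 3 = (1 + x) + 3 = 4 + x)
s(N) = N*(N + (4 + N)/(2*N)) (s(N) = N*((4 + N)/((2*N)) + N) = N*((4 + N)*(1/(2*N)) + N) = N*((4 + N)/(2*N) + N) = N*(N + (4 + N)/(2*N)))
(n + s(m(-10, 10))) - 5334 = (13252 + (2 + (4 - 10)² + (4 - 10)/2)) - 5334 = (13252 + (2 + (-6)² + (½)*(-6))) - 5334 = (13252 + (2 + 36 - 3)) - 5334 = (13252 + 35) - 5334 = 13287 - 5334 = 7953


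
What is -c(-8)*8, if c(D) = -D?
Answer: -64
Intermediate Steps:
-c(-8)*8 = -(-1)*(-8)*8 = -1*8*8 = -8*8 = -64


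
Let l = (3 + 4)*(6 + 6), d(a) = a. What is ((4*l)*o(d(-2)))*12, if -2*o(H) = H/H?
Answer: -2016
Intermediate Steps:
o(H) = -½ (o(H) = -H/(2*H) = -½*1 = -½)
l = 84 (l = 7*12 = 84)
((4*l)*o(d(-2)))*12 = ((4*84)*(-½))*12 = (336*(-½))*12 = -168*12 = -2016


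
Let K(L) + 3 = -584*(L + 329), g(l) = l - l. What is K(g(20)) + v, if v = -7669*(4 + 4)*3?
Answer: -376195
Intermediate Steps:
g(l) = 0
K(L) = -192139 - 584*L (K(L) = -3 - 584*(L + 329) = -3 - 584*(329 + L) = -3 + (-192136 - 584*L) = -192139 - 584*L)
v = -184056 (v = -61352*3 = -7669*24 = -184056)
K(g(20)) + v = (-192139 - 584*0) - 184056 = (-192139 + 0) - 184056 = -192139 - 184056 = -376195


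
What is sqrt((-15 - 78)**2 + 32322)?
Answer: sqrt(40971) ≈ 202.41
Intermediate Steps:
sqrt((-15 - 78)**2 + 32322) = sqrt((-93)**2 + 32322) = sqrt(8649 + 32322) = sqrt(40971)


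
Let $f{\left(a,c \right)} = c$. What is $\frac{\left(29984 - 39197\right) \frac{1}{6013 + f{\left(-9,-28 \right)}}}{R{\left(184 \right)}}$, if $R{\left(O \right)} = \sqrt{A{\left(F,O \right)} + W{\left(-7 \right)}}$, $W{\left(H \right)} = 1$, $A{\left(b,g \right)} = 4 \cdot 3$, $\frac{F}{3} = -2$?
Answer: $- \frac{3071 \sqrt{13}}{25935} \approx -0.42694$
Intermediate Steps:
$F = -6$ ($F = 3 \left(-2\right) = -6$)
$A{\left(b,g \right)} = 12$
$R{\left(O \right)} = \sqrt{13}$ ($R{\left(O \right)} = \sqrt{12 + 1} = \sqrt{13}$)
$\frac{\left(29984 - 39197\right) \frac{1}{6013 + f{\left(-9,-28 \right)}}}{R{\left(184 \right)}} = \frac{\left(29984 - 39197\right) \frac{1}{6013 - 28}}{\sqrt{13}} = - \frac{9213}{5985} \frac{\sqrt{13}}{13} = \left(-9213\right) \frac{1}{5985} \frac{\sqrt{13}}{13} = - \frac{3071 \frac{\sqrt{13}}{13}}{1995} = - \frac{3071 \sqrt{13}}{25935}$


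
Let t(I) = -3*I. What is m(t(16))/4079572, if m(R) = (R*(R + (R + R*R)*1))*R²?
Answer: -61046784/1019893 ≈ -59.856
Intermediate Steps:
m(R) = R³*(R² + 2*R) (m(R) = (R*(R + (R + R²)*1))*R² = (R*(R + (R + R²)))*R² = (R*(R² + 2*R))*R² = R³*(R² + 2*R))
m(t(16))/4079572 = ((-3*16)⁴*(2 - 3*16))/4079572 = ((-48)⁴*(2 - 48))*(1/4079572) = (5308416*(-46))*(1/4079572) = -244187136*1/4079572 = -61046784/1019893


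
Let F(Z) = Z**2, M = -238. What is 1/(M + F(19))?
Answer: 1/123 ≈ 0.0081301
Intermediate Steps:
1/(M + F(19)) = 1/(-238 + 19**2) = 1/(-238 + 361) = 1/123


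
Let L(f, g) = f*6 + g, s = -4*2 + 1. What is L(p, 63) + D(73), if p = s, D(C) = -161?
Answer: -140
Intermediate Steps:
s = -7 (s = -8 + 1 = -7)
p = -7
L(f, g) = g + 6*f (L(f, g) = 6*f + g = g + 6*f)
L(p, 63) + D(73) = (63 + 6*(-7)) - 161 = (63 - 42) - 161 = 21 - 161 = -140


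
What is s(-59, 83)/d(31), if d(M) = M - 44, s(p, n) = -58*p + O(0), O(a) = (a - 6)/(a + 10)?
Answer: -17107/65 ≈ -263.18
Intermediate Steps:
O(a) = (-6 + a)/(10 + a)
s(p, n) = -⅗ - 58*p (s(p, n) = -58*p + (-6 + 0)/(10 + 0) = -58*p - 6/10 = -58*p + (⅒)*(-6) = -58*p - ⅗ = -⅗ - 58*p)
d(M) = -44 + M
s(-59, 83)/d(31) = (-⅗ - 58*(-59))/(-44 + 31) = (-⅗ + 3422)/(-13) = (17107/5)*(-1/13) = -17107/65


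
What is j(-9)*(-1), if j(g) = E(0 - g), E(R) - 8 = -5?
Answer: -3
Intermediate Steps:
E(R) = 3 (E(R) = 8 - 5 = 3)
j(g) = 3
j(-9)*(-1) = 3*(-1) = -3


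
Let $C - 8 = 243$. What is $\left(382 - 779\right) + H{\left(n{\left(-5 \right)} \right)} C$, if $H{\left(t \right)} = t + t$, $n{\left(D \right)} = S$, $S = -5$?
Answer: $-2907$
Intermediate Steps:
$C = 251$ ($C = 8 + 243 = 251$)
$n{\left(D \right)} = -5$
$H{\left(t \right)} = 2 t$
$\left(382 - 779\right) + H{\left(n{\left(-5 \right)} \right)} C = \left(382 - 779\right) + 2 \left(-5\right) 251 = -397 - 2510 = -2907$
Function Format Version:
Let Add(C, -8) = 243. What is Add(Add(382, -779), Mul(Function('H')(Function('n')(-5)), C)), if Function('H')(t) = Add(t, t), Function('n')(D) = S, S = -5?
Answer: -2907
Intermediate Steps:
C = 251 (C = Add(8, 243) = 251)
Function('n')(D) = -5
Function('H')(t) = Mul(2, t)
Add(Add(382, -779), Mul(Function('H')(Function('n')(-5)), C)) = Add(Add(382, -779), Mul(Mul(2, -5), 251)) = Add(-397, Mul(-10, 251)) = Add(-397, -2510) = -2907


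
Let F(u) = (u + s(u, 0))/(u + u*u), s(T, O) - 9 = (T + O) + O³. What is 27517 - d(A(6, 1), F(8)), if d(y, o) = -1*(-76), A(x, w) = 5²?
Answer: 27441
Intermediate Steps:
A(x, w) = 25
s(T, O) = 9 + O + T + O³ (s(T, O) = 9 + ((T + O) + O³) = 9 + ((O + T) + O³) = 9 + (O + T + O³) = 9 + O + T + O³)
F(u) = (9 + 2*u)/(u + u²) (F(u) = (u + (9 + 0 + u + 0³))/(u + u*u) = (u + (9 + 0 + u + 0))/(u + u²) = (u + (9 + u))/(u + u²) = (9 + 2*u)/(u + u²))
d(y, o) = 76
27517 - d(A(6, 1), F(8)) = 27517 - 1*76 = 27517 - 76 = 27441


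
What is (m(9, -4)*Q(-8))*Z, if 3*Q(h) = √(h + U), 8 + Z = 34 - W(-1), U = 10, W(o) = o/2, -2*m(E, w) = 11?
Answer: -583*√2/12 ≈ -68.707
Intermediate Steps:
m(E, w) = -11/2 (m(E, w) = -½*11 = -11/2)
W(o) = o/2 (W(o) = o*(½) = o/2)
Z = 53/2 (Z = -8 + (34 - (-1)/2) = -8 + (34 - 1*(-½)) = -8 + (34 + ½) = -8 + 69/2 = 53/2 ≈ 26.500)
Q(h) = √(10 + h)/3 (Q(h) = √(h + 10)/3 = √(10 + h)/3)
(m(9, -4)*Q(-8))*Z = -11*√(10 - 8)/6*(53/2) = -11*√2/6*(53/2) = -583*√2/12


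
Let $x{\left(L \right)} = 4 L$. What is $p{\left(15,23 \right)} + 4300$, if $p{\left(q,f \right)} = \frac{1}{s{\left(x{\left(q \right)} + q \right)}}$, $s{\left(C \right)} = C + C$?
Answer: $\frac{645001}{150} \approx 4300.0$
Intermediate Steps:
$s{\left(C \right)} = 2 C$
$p{\left(q,f \right)} = \frac{1}{10 q}$ ($p{\left(q,f \right)} = \frac{1}{2 \left(4 q + q\right)} = \frac{1}{2 \cdot 5 q} = \frac{1}{10 q}$)
$p{\left(15,23 \right)} + 4300 = \frac{1}{10 \cdot 15} + 4300 = \frac{1}{10} \cdot \frac{1}{15} + 4300 = \frac{1}{150} + 4300 = \frac{645001}{150}$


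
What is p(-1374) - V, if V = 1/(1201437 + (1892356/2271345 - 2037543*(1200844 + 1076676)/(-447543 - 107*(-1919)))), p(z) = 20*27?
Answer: 604866987575869189695/1120124051168302661 ≈ 540.00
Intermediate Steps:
p(z) = 540
V = 55014247245/1120124051168302661 (V = 1/(1201437 + (1892356*(1/2271345) - 2037543*2277520/(-447543 + 205333))) = 1/(1201437 + (1892356/2271345 - 2037543/((-242210*1/2277520)))) = 1/(1201437 + (1892356/2271345 - 2037543/(-24221/227752))) = 1/(1201437 + (1892356/2271345 - 2037543*(-227752/24221))) = 1/(1201437 + (1892356/2271345 + 464054493336/24221)) = 1/(1201437 + 1054027899001011596/55014247245) = 1/(1120124051168302661/55014247245) = 55014247245/1120124051168302661 ≈ 4.9114e-8)
p(-1374) - V = 540 - 1*55014247245/1120124051168302661 = 540 - 55014247245/1120124051168302661 = 604866987575869189695/1120124051168302661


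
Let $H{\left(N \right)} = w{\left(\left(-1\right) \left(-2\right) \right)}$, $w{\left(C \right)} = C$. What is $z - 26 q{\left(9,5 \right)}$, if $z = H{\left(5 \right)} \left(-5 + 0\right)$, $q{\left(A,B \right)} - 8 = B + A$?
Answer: $-582$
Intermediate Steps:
$H{\left(N \right)} = 2$ ($H{\left(N \right)} = \left(-1\right) \left(-2\right) = 2$)
$q{\left(A,B \right)} = 8 + A + B$ ($q{\left(A,B \right)} = 8 + \left(B + A\right) = 8 + \left(A + B\right) = 8 + A + B$)
$z = -10$ ($z = 2 \left(-5 + 0\right) = 2 \left(-5\right) = -10$)
$z - 26 q{\left(9,5 \right)} = -10 - 26 \left(8 + 9 + 5\right) = -10 - 572 = -582$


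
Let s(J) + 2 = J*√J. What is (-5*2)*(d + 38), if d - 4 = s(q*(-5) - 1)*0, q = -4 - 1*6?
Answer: -420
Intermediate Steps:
q = -10 (q = -4 - 6 = -10)
s(J) = -2 + J^(3/2) (s(J) = -2 + J*√J = -2 + J^(3/2))
d = 4 (d = 4 + (-2 + (-10*(-5) - 1)^(3/2))*0 = 4 + (-2 + (50 - 1)^(3/2))*0 = 4 + (-2 + 49^(3/2))*0 = 4 + (-2 + 343)*0 = 4 + 341*0 = 4 + 0 = 4)
(-5*2)*(d + 38) = (-5*2)*(4 + 38) = -10*42 = -420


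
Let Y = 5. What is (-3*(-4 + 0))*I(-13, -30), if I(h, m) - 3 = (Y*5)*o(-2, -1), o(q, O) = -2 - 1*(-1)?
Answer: -264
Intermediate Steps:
o(q, O) = -1 (o(q, O) = -2 + 1 = -1)
I(h, m) = -22 (I(h, m) = 3 + (5*5)*(-1) = 3 + 25*(-1) = 3 - 25 = -22)
(-3*(-4 + 0))*I(-13, -30) = -3*(-4 + 0)*(-22) = -3*(-4)*(-22) = 12*(-22) = -264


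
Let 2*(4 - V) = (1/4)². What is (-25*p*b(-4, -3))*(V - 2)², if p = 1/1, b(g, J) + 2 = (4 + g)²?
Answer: 99225/512 ≈ 193.80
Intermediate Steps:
b(g, J) = -2 + (4 + g)²
p = 1
V = 127/32 (V = 4 - (1/4)²/2 = 4 - (¼)²/2 = 4 - ½*1/16 = 4 - 1/32 = 127/32 ≈ 3.9688)
(-25*p*b(-4, -3))*(V - 2)² = (-25*(-2 + (4 - 4)²))*(127/32 - 2)² = (-25*(-2 + 0²))*(63/32)² = -25*(-2 + 0)*(3969/1024) = -25*(-2)*(3969/1024) = 50*(3969/1024) = 99225/512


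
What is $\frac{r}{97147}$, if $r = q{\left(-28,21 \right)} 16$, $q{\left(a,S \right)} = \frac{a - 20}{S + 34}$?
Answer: $- \frac{768}{5343085} \approx -0.00014374$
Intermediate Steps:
$q{\left(a,S \right)} = \frac{-20 + a}{34 + S}$
$r = - \frac{768}{55}$ ($r = \frac{-20 - 28}{34 + 21} \cdot 16 = \frac{1}{55} \left(-48\right) 16 = \left(- \frac{48}{55}\right) 16 = - \frac{768}{55} \approx -13.964$)
$\frac{r}{97147} = - \frac{768}{55 \cdot 97147} = \left(- \frac{768}{55}\right) \frac{1}{97147} = - \frac{768}{5343085}$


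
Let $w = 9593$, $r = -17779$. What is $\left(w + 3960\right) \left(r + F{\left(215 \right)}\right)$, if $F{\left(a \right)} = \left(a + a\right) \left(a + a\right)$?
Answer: $2264990913$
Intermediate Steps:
$F{\left(a \right)} = 4 a^{2}$ ($F{\left(a \right)} = 2 a 2 a = 4 a^{2}$)
$\left(w + 3960\right) \left(r + F{\left(215 \right)}\right) = \left(9593 + 3960\right) \left(-17779 + 4 \cdot 215^{2}\right) = 13553 \left(-17779 + 4 \cdot 46225\right) = 13553 \left(-17779 + 184900\right) = 13553 \cdot 167121 = 2264990913$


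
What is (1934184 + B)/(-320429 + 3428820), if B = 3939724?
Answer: 5873908/3108391 ≈ 1.8897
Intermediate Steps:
(1934184 + B)/(-320429 + 3428820) = (1934184 + 3939724)/(-320429 + 3428820) = 5873908/3108391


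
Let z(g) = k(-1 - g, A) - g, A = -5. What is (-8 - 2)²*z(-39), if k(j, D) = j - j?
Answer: 3900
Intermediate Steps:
k(j, D) = 0
z(g) = -g (z(g) = 0 - g = -g)
(-8 - 2)²*z(-39) = (-8 - 2)²*(-1*(-39)) = (-10)²*39 = 100*39 = 3900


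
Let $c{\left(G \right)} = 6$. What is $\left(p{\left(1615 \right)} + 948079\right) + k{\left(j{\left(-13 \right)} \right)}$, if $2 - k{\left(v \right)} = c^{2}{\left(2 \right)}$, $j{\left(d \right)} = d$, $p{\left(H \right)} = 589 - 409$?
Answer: $948225$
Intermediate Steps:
$p{\left(H \right)} = 180$ ($p{\left(H \right)} = 589 - 409 = 180$)
$k{\left(v \right)} = -34$ ($k{\left(v \right)} = 2 - 6^{2} = 2 - 36 = -34$)
$\left(p{\left(1615 \right)} + 948079\right) + k{\left(j{\left(-13 \right)} \right)} = \left(180 + 948079\right) - 34 = 948259 - 34 = 948225$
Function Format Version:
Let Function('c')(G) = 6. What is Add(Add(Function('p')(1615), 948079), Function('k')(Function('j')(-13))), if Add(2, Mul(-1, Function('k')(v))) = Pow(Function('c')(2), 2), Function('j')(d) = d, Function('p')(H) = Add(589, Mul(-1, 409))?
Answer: 948225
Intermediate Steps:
Function('p')(H) = 180 (Function('p')(H) = Add(589, -409) = 180)
Function('k')(v) = -34 (Function('k')(v) = Add(2, Mul(-1, Pow(6, 2))) = Add(2, Mul(-1, 36)) = Add(2, -36) = -34)
Add(Add(Function('p')(1615), 948079), Function('k')(Function('j')(-13))) = Add(Add(180, 948079), -34) = Add(948259, -34) = 948225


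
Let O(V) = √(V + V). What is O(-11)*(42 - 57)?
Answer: -15*I*√22 ≈ -70.356*I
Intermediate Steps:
O(V) = √2*√V (O(V) = √(2*V) = √2*√V)
O(-11)*(42 - 57) = (√2*√(-11))*(42 - 57) = (√2*(I*√11))*(-15) = (I*√22)*(-15) = -15*I*√22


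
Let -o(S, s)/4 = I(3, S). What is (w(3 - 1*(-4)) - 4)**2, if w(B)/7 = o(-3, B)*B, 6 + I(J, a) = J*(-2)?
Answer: 5513104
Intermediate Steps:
I(J, a) = -6 - 2*J (I(J, a) = -6 + J*(-2) = -6 - 2*J)
o(S, s) = 48 (o(S, s) = -4*(-6 - 2*3) = -4*(-6 - 6) = -4*(-12) = 48)
w(B) = 336*B (w(B) = 7*(48*B) = 336*B)
(w(3 - 1*(-4)) - 4)**2 = (336*(3 - 1*(-4)) - 4)**2 = (336*(3 + 4) - 4)**2 = (336*7 - 4)**2 = (2352 - 4)**2 = 2348**2 = 5513104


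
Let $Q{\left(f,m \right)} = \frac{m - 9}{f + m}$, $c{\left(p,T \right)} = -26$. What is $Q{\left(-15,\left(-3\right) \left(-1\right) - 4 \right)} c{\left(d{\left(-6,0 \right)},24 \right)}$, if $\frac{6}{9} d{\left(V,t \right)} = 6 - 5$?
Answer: $- \frac{65}{4} \approx -16.25$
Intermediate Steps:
$d{\left(V,t \right)} = \frac{3}{2}$ ($d{\left(V,t \right)} = \frac{3 \left(6 - 5\right)}{2} = \frac{3}{2} \cdot 1 = \frac{3}{2}$)
$Q{\left(f,m \right)} = \frac{-9 + m}{f + m}$
$Q{\left(-15,\left(-3\right) \left(-1\right) - 4 \right)} c{\left(d{\left(-6,0 \right)},24 \right)} = \frac{-9 - 1}{-15 - 1} \left(-26\right) = \frac{1}{-16} \left(-10\right) \left(-26\right) = \left(- \frac{1}{16}\right) \left(-10\right) \left(-26\right) = \frac{5}{8} \left(-26\right) = - \frac{65}{4}$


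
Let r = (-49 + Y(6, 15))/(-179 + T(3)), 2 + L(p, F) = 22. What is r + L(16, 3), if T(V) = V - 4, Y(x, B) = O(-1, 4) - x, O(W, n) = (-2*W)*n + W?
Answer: 304/15 ≈ 20.267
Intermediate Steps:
O(W, n) = W - 2*W*n (O(W, n) = -2*W*n + W = W - 2*W*n)
Y(x, B) = 7 - x (Y(x, B) = -(1 - 2*4) - x = -(1 - 8) - x = -1*(-7) - x = 7 - x)
T(V) = -4 + V
L(p, F) = 20 (L(p, F) = -2 + 22 = 20)
r = 4/15 (r = (-49 + (7 - 1*6))/(-179 + (-4 + 3)) = (-49 + (7 - 6))/(-179 - 1) = (-49 + 1)/(-180) = -48*(-1/180) = 4/15 ≈ 0.26667)
r + L(16, 3) = 4/15 + 20 = 304/15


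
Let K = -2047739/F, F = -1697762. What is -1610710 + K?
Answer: -2734600183281/1697762 ≈ -1.6107e+6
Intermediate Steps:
K = 2047739/1697762 (K = -2047739/(-1697762) = -2047739*(-1/1697762) = 2047739/1697762 ≈ 1.2061)
-1610710 + K = -1610710 + 2047739/1697762 = -2734600183281/1697762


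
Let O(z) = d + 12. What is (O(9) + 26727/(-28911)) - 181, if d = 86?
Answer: -808780/9637 ≈ -83.924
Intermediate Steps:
O(z) = 98 (O(z) = 86 + 12 = 98)
(O(9) + 26727/(-28911)) - 181 = (98 + 26727/(-28911)) - 181 = (98 + 26727*(-1/28911)) - 181 = (98 - 8909/9637) - 181 = 935517/9637 - 181 = -808780/9637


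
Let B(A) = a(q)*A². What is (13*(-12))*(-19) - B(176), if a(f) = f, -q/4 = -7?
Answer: -864364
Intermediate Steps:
q = 28 (q = -4*(-7) = 28)
B(A) = 28*A²
(13*(-12))*(-19) - B(176) = (13*(-12))*(-19) - 28*176² = -156*(-19) - 28*30976 = 2964 - 1*867328 = 2964 - 867328 = -864364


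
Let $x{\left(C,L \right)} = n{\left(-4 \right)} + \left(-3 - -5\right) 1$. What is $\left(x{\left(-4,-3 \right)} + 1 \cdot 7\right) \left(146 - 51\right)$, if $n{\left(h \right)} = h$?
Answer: $475$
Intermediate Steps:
$x{\left(C,L \right)} = -2$ ($x{\left(C,L \right)} = -4 + \left(-3 - -5\right) 1 = -4 + \left(-3 + 5\right) 1 = -4 + 2 \cdot 1 = -4 + 2 = -2$)
$\left(x{\left(-4,-3 \right)} + 1 \cdot 7\right) \left(146 - 51\right) = \left(-2 + 1 \cdot 7\right) \left(146 - 51\right) = \left(-2 + 7\right) 95 = 5 \cdot 95 = 475$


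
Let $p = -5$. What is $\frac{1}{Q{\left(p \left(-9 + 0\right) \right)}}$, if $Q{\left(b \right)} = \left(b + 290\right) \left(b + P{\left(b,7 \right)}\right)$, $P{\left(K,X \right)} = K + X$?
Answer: $\frac{1}{32495} \approx 3.0774 \cdot 10^{-5}$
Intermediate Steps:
$Q{\left(b \right)} = \left(7 + 2 b\right) \left(290 + b\right)$ ($Q{\left(b \right)} = \left(b + 290\right) \left(b + \left(b + 7\right)\right) = \left(290 + b\right) \left(b + \left(7 + b\right)\right) = \left(290 + b\right) \left(7 + 2 b\right) = \left(7 + 2 b\right) \left(290 + b\right)$)
$\frac{1}{Q{\left(p \left(-9 + 0\right) \right)}} = \frac{1}{2030 + 2 \left(- 5 \left(-9 + 0\right)\right)^{2} + 587 \left(- 5 \left(-9 + 0\right)\right)} = \frac{1}{2030 + 2 \left(\left(-5\right) \left(-9\right)\right)^{2} + 587 \left(\left(-5\right) \left(-9\right)\right)} = \frac{1}{2030 + 2 \cdot 45^{2} + 587 \cdot 45} = \frac{1}{2030 + 2 \cdot 2025 + 26415} = \frac{1}{2030 + 4050 + 26415} = \frac{1}{32495}$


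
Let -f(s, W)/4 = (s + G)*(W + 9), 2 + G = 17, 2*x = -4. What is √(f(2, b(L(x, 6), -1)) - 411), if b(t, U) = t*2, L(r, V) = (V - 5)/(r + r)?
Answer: I*√989 ≈ 31.448*I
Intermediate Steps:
x = -2 (x = (½)*(-4) = -2)
G = 15 (G = -2 + 17 = 15)
L(r, V) = (-5 + V)/(2*r) (L(r, V) = (-5 + V)/((2*r)) = (-5 + V)*(1/(2*r)) = (-5 + V)/(2*r))
b(t, U) = 2*t
f(s, W) = -4*(9 + W)*(15 + s) (f(s, W) = -4*(s + 15)*(W + 9) = -4*(15 + s)*(9 + W) = -4*(9 + W)*(15 + s))
√(f(2, b(L(x, 6), -1)) - 411) = √((-540 - 120*(½)*(-5 + 6)/(-2) - 36*2 - 4*2*((½)*(-5 + 6)/(-2))*2) - 411) = √((-540 - 120*(½)*(-½)*1 - 72 - 4*2*((½)*(-½)*1)*2) - 411) = √((-540 - 120*(-1)/4 - 72 - 4*2*(-¼)*2) - 411) = √((-540 - 60*(-½) - 72 - 4*(-½)*2) - 411) = √((-540 + 30 - 72 + 4) - 411) = √(-578 - 411) = √(-989) = I*√989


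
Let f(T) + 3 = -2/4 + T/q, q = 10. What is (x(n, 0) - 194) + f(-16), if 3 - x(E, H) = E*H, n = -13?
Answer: -1961/10 ≈ -196.10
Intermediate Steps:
x(E, H) = 3 - E*H
f(T) = -7/2 + T/10 (f(T) = -3 + (-2/4 + T/10) = -3 + (-2*¼ + T*(⅒)) = -3 + (-½ + T/10) = -7/2 + T/10)
(x(n, 0) - 194) + f(-16) = ((3 - 1*(-13)*0) - 194) + (-7/2 + (⅒)*(-16)) = ((3 + 0) - 194) + (-7/2 - 8/5) = (3 - 194) - 51/10 = -191 - 51/10 = -1961/10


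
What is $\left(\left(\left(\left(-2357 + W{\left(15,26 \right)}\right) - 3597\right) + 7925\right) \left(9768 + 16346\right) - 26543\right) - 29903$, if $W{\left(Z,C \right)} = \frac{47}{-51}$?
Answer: $\frac{2620899290}{51} \approx 5.139 \cdot 10^{7}$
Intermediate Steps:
$W{\left(Z,C \right)} = - \frac{47}{51}$ ($W{\left(Z,C \right)} = 47 \left(- \frac{1}{51}\right) = - \frac{47}{51}$)
$\left(\left(\left(\left(-2357 + W{\left(15,26 \right)}\right) - 3597\right) + 7925\right) \left(9768 + 16346\right) - 26543\right) - 29903 = \left(\left(\left(\left(-2357 - \frac{47}{51}\right) - 3597\right) + 7925\right) \left(9768 + 16346\right) - 26543\right) - 29903 = \left(\left(\left(- \frac{120254}{51} - 3597\right) + 7925\right) 26114 - 26543\right) - 29903 = \left(\left(- \frac{303701}{51} + 7925\right) 26114 - 26543\right) - 29903 = \left(\frac{100474}{51} \cdot 26114 - 26543\right) - 29903 = \left(\frac{2623778036}{51} - 26543\right) - 29903 = \frac{2622424343}{51} - 29903 = \frac{2620899290}{51}$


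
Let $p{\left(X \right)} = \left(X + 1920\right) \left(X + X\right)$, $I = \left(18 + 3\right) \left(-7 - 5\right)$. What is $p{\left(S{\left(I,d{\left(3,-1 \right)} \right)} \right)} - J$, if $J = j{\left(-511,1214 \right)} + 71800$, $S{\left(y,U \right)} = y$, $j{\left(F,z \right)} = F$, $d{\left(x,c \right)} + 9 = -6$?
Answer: $-911961$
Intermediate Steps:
$d{\left(x,c \right)} = -15$ ($d{\left(x,c \right)} = -9 - 6 = -15$)
$I = -252$ ($I = 21 \left(-12\right) = -252$)
$p{\left(X \right)} = 2 X \left(1920 + X\right)$ ($p{\left(X \right)} = \left(1920 + X\right) 2 X = 2 X \left(1920 + X\right)$)
$J = 71289$ ($J = -511 + 71800 = 71289$)
$p{\left(S{\left(I,d{\left(3,-1 \right)} \right)} \right)} - J = 2 \left(-252\right) \left(1920 - 252\right) - 71289 = 2 \left(-252\right) 1668 - 71289 = -840672 - 71289 = -911961$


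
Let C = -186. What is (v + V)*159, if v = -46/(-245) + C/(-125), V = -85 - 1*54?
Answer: -133736649/6125 ≈ -21835.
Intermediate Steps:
V = -139 (V = -85 - 54 = -139)
v = 10264/6125 (v = -46/(-245) - 186/(-125) = -46*(-1/245) - 186*(-1/125) = 46/245 + 186/125 = 10264/6125 ≈ 1.6758)
(v + V)*159 = (10264/6125 - 139)*159 = -841111/6125*159 = -133736649/6125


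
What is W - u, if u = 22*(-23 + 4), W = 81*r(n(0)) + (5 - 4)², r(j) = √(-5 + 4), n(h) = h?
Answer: 419 + 81*I ≈ 419.0 + 81.0*I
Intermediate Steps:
r(j) = I (r(j) = √(-1) = I)
W = 1 + 81*I (W = 81*I + (5 - 4)² = 81*I + 1² = 81*I + 1 = 1 + 81*I ≈ 1.0 + 81.0*I)
u = -418 (u = 22*(-19) = -418)
W - u = (1 + 81*I) - 1*(-418) = (1 + 81*I) + 418 = 419 + 81*I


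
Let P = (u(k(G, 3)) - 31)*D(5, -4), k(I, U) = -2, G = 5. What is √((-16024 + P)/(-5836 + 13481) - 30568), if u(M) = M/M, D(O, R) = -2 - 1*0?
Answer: 2*I*√446675034245/7645 ≈ 174.84*I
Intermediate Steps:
D(O, R) = -2 (D(O, R) = -2 + 0 = -2)
u(M) = 1
P = 60 (P = (1 - 31)*(-2) = -30*(-2) = 60)
√((-16024 + P)/(-5836 + 13481) - 30568) = √((-16024 + 60)/(-5836 + 13481) - 30568) = √(-15964/7645 - 30568) = √(-233708324/7645) = 2*I*√446675034245/7645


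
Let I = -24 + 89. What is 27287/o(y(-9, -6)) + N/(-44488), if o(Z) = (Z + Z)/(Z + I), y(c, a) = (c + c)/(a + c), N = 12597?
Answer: 100453832843/133464 ≈ 7.5267e+5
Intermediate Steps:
I = 65
y(c, a) = 2*c/(a + c) (y(c, a) = (2*c)/(a + c) = 2*c/(a + c))
o(Z) = 2*Z/(65 + Z) (o(Z) = (Z + Z)/(Z + 65) = (2*Z)/(65 + Z) = 2*Z/(65 + Z))
27287/o(y(-9, -6)) + N/(-44488) = 27287/((2*(2*(-9)/(-6 - 9))/(65 + 2*(-9)/(-6 - 9)))) + 12597/(-44488) = 27287/((2*(2*(-9)/(-15))/(65 + 2*(-9)/(-15)))) + 12597*(-1/44488) = 27287/((2*(2*(-9)*(-1/15))/(65 + 2*(-9)*(-1/15)))) - 12597/44488 = 27287/((2*(6/5)/(65 + 6/5))) - 12597/44488 = 27287/((2*(6/5)/(331/5))) - 12597/44488 = 27287/((2*(6/5)*(5/331))) - 12597/44488 = 27287/(12/331) - 12597/44488 = 27287*(331/12) - 12597/44488 = 9031997/12 - 12597/44488 = 100453832843/133464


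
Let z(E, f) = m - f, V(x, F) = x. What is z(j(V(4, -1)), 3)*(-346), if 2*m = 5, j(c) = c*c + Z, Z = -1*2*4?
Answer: 173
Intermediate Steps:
Z = -8 (Z = -2*4 = -8)
j(c) = -8 + c² (j(c) = c*c - 8 = c² - 8 = -8 + c²)
m = 5/2 (m = (½)*5 = 5/2 ≈ 2.5000)
z(E, f) = 5/2 - f
z(j(V(4, -1)), 3)*(-346) = (5/2 - 1*3)*(-346) = (5/2 - 3)*(-346) = -½*(-346) = 173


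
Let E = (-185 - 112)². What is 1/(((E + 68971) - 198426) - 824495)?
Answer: -1/865741 ≈ -1.1551e-6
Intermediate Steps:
E = 88209 (E = (-297)² = 88209)
1/(((E + 68971) - 198426) - 824495) = 1/(((88209 + 68971) - 198426) - 824495) = 1/((157180 - 198426) - 824495) = 1/(-41246 - 824495) = 1/(-865741) = -1/865741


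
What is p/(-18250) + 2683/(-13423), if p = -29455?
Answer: 69281943/48993950 ≈ 1.4141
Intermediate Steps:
p/(-18250) + 2683/(-13423) = -29455/(-18250) + 2683/(-13423) = -29455*(-1/18250) + 2683*(-1/13423) = 5891/3650 - 2683/13423 = 69281943/48993950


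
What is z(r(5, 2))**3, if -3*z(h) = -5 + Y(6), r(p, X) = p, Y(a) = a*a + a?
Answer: -50653/27 ≈ -1876.0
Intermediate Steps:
Y(a) = a + a**2 (Y(a) = a**2 + a = a + a**2)
z(h) = -37/3 (z(h) = -(-5 + 6*(1 + 6))/3 = -(-5 + 6*7)/3 = -(-5 + 42)/3 = -1/3*37 = -37/3)
z(r(5, 2))**3 = (-37/3)**3 = -50653/27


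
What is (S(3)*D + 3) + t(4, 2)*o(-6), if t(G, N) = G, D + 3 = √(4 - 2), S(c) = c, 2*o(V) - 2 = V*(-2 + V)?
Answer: 94 + 3*√2 ≈ 98.243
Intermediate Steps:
o(V) = 1 + V*(-2 + V)/2 (o(V) = 1 + (V*(-2 + V))/2 = 1 + V*(-2 + V)/2)
D = -3 + √2 (D = -3 + √(4 - 2) = -3 + √2 ≈ -1.5858)
(S(3)*D + 3) + t(4, 2)*o(-6) = (3*(-3 + √2) + 3) + 4*(1 + (½)*(-6)² - 1*(-6)) = ((-9 + 3*√2) + 3) + 4*(1 + (½)*36 + 6) = (-6 + 3*√2) + 4*(1 + 18 + 6) = (-6 + 3*√2) + 4*25 = (-6 + 3*√2) + 100 = 94 + 3*√2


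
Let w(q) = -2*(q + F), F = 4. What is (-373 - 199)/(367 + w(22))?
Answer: -572/315 ≈ -1.8159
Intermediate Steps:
w(q) = -8 - 2*q (w(q) = -2*(q + 4) = -2*(4 + q) = -8 - 2*q)
(-373 - 199)/(367 + w(22)) = (-373 - 199)/(367 + (-8 - 2*22)) = -572/(367 + (-8 - 44)) = -572/(367 - 52) = -572/315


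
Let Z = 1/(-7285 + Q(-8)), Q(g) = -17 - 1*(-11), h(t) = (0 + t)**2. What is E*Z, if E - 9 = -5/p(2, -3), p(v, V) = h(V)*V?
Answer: -248/196857 ≈ -0.0012598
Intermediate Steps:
h(t) = t**2
p(v, V) = V**3 (p(v, V) = V**2*V = V**3)
Q(g) = -6 (Q(g) = -17 + 11 = -6)
E = 248/27 (E = 9 - 5/((-3)**3) = 9 - 5/(-27) = 9 - 5*(-1/27) = 9 + 5/27 = 248/27 ≈ 9.1852)
Z = -1/7291 (Z = 1/(-7285 - 6) = 1/(-7291) = -1/7291 ≈ -0.00013716)
E*Z = (248/27)*(-1/7291) = -248/196857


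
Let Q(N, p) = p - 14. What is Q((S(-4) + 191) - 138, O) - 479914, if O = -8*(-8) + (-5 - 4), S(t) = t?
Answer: -479873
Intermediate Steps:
O = 55 (O = 64 - 9 = 55)
Q(N, p) = -14 + p
Q((S(-4) + 191) - 138, O) - 479914 = (-14 + 55) - 479914 = 41 - 479914 = -479873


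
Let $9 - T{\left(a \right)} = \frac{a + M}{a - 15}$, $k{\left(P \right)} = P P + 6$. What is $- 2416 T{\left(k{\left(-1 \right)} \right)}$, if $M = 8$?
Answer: $-26274$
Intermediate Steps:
$k{\left(P \right)} = 6 + P^{2}$ ($k{\left(P \right)} = P^{2} + 6 = 6 + P^{2}$)
$T{\left(a \right)} = 9 - \frac{8 + a}{-15 + a}$ ($T{\left(a \right)} = 9 - \frac{a + 8}{a - 15} = 9 - \frac{8 + a}{-15 + a}$)
$- 2416 T{\left(k{\left(-1 \right)} \right)} = - 2416 \frac{-143 + 8 \left(6 + \left(-1\right)^{2}\right)}{-15 + \left(6 + \left(-1\right)^{2}\right)} = - 2416 \frac{-143 + 8 \left(6 + 1\right)}{-15 + \left(6 + 1\right)} = - 2416 \frac{-143 + 8 \cdot 7}{-15 + 7} = - 2416 \frac{-143 + 56}{-8} = - 2416 \left(\left(- \frac{1}{8}\right) \left(-87\right)\right) = \left(-2416\right) \frac{87}{8} = -26274$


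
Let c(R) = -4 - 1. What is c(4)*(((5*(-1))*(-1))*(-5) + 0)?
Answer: 125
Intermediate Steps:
c(R) = -5
c(4)*(((5*(-1))*(-1))*(-5) + 0) = -5*(((5*(-1))*(-1))*(-5) + 0) = -5*(-5*(-1)*(-5) + 0) = -5*(5*(-5) + 0) = -5*(-25 + 0) = -5*(-25) = 125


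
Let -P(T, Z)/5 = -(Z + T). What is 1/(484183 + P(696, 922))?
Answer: 1/492273 ≈ 2.0314e-6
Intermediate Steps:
P(T, Z) = 5*T + 5*Z (P(T, Z) = -(-5)*(Z + T) = -(-5)*(T + Z) = -5*(-T - Z) = 5*T + 5*Z)
1/(484183 + P(696, 922)) = 1/(484183 + (5*696 + 5*922)) = 1/(484183 + (3480 + 4610)) = 1/(484183 + 8090) = 1/492273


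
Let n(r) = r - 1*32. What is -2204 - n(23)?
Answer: -2195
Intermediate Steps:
n(r) = -32 + r (n(r) = r - 32 = -32 + r)
-2204 - n(23) = -2204 - (-32 + 23) = -2204 - 1*(-9) = -2204 + 9 = -2195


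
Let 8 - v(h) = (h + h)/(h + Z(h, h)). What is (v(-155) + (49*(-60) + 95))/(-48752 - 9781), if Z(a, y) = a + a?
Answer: 8513/175599 ≈ 0.048480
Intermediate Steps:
Z(a, y) = 2*a
v(h) = 22/3 (v(h) = 8 - (h + h)/(h + 2*h) = 8 - 2*h/(3*h) = 8 - 2*h*1/(3*h) = 8 - 1*⅔ = 8 - ⅔ = 22/3)
(v(-155) + (49*(-60) + 95))/(-48752 - 9781) = (22/3 + (49*(-60) + 95))/(-48752 - 9781) = (22/3 + (-2940 + 95))/(-58533) = (22/3 - 2845)*(-1/58533) = -8513/3*(-1/58533) = 8513/175599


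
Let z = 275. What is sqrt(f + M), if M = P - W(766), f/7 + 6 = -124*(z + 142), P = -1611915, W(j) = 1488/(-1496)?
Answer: 3*I*sqrt(7669525435)/187 ≈ 1405.0*I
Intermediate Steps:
W(j) = -186/187 (W(j) = 1488*(-1/1496) = -186/187)
f = -361998 (f = -42 + 7*(-124*(275 + 142)) = -42 + 7*(-124*417) = -42 + 7*(-51708) = -42 - 361956 = -361998)
M = -301427919/187 (M = -1611915 - 1*(-186/187) = -1611915 + 186/187 = -301427919/187 ≈ -1.6119e+6)
sqrt(f + M) = sqrt(-361998 - 301427919/187) = sqrt(-369121545/187) = 3*I*sqrt(7669525435)/187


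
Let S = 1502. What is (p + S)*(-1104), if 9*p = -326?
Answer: -4854656/3 ≈ -1.6182e+6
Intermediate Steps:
p = -326/9 (p = (⅑)*(-326) = -326/9 ≈ -36.222)
(p + S)*(-1104) = (-326/9 + 1502)*(-1104) = (13192/9)*(-1104) = -4854656/3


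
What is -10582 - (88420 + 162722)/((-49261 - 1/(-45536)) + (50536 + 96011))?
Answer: -46889857874966/4430015297 ≈ -10585.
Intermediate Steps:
-10582 - (88420 + 162722)/((-49261 - 1/(-45536)) + (50536 + 96011)) = -10582 - 251142/((-49261 - 1*(-1/45536)) + 146547) = -10582 - 251142/((-49261 + 1/45536) + 146547) = -10582 - 251142/(-2243148895/45536 + 146547) = -10582 - 251142/4430015297/45536 = -10582 - 251142*45536/4430015297 = -10582 - 1*11436002112/4430015297 = -10582 - 11436002112/4430015297 = -46889857874966/4430015297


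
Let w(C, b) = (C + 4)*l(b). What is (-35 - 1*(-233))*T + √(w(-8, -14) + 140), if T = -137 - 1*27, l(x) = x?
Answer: -32458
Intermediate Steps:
T = -164 (T = -137 - 27 = -164)
w(C, b) = b*(4 + C) (w(C, b) = (C + 4)*b = (4 + C)*b = b*(4 + C))
(-35 - 1*(-233))*T + √(w(-8, -14) + 140) = (-35 - 1*(-233))*(-164) + √(-14*(4 - 8) + 140) = (-35 + 233)*(-164) + √(-14*(-4) + 140) = 198*(-164) + √(56 + 140) = -32472 + √196 = -32472 + 14 = -32458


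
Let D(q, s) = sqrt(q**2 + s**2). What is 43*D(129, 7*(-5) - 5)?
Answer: 43*sqrt(18241) ≈ 5807.5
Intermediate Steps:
43*D(129, 7*(-5) - 5) = 43*sqrt(129**2 + (7*(-5) - 5)**2) = 43*sqrt(16641 + (-35 - 5)**2) = 43*sqrt(16641 + (-40)**2) = 43*sqrt(16641 + 1600) = 43*sqrt(18241)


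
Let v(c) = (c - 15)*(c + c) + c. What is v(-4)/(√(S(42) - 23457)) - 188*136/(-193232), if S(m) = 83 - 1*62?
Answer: 1598/12077 - 74*I*√651/1953 ≈ 0.13232 - 0.96676*I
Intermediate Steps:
v(c) = c + 2*c*(-15 + c) (v(c) = (-15 + c)*(2*c) + c = 2*c*(-15 + c) + c = c + 2*c*(-15 + c))
S(m) = 21 (S(m) = 83 - 62 = 21)
v(-4)/(√(S(42) - 23457)) - 188*136/(-193232) = (-4*(-29 + 2*(-4)))/(√(21 - 23457)) - 188*136/(-193232) = (-4*(-29 - 8))/(√(-23436)) - 25568*(-1/193232) = (-4*(-37))/((6*I*√651)) + 1598/12077 = 148*(-I*√651/3906) + 1598/12077 = -74*I*√651/1953 + 1598/12077 = 1598/12077 - 74*I*√651/1953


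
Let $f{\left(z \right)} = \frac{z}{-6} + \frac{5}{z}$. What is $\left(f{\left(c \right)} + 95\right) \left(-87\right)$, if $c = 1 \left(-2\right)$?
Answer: $- \frac{16153}{2} \approx -8076.5$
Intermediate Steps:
$c = -2$
$f{\left(z \right)} = \frac{5}{z} - \frac{z}{6}$ ($f{\left(z \right)} = z \left(- \frac{1}{6}\right) + \frac{5}{z} = - \frac{z}{6} + \frac{5}{z} = \frac{5}{z} - \frac{z}{6}$)
$\left(f{\left(c \right)} + 95\right) \left(-87\right) = \left(\left(\frac{5}{-2} - - \frac{1}{3}\right) + 95\right) \left(-87\right) = \left(\left(5 \left(- \frac{1}{2}\right) + \frac{1}{3}\right) + 95\right) \left(-87\right) = \left(\left(- \frac{5}{2} + \frac{1}{3}\right) + 95\right) \left(-87\right) = \left(- \frac{13}{6} + 95\right) \left(-87\right) = \frac{557}{6} \left(-87\right) = - \frac{16153}{2}$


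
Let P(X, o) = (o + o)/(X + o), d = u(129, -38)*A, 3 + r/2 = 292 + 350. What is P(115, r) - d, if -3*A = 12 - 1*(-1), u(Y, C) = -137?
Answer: -2473265/4179 ≈ -591.83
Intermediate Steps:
r = 1278 (r = -6 + 2*(292 + 350) = -6 + 2*642 = -6 + 1284 = 1278)
A = -13/3 (A = -(12 - 1*(-1))/3 = -(12 + 1)/3 = -⅓*13 = -13/3 ≈ -4.3333)
d = 1781/3 (d = -137*(-13/3) = 1781/3 ≈ 593.67)
P(X, o) = 2*o/(X + o) (P(X, o) = (2*o)/(X + o) = 2*o/(X + o))
P(115, r) - d = 2*1278/(115 + 1278) - 1*1781/3 = 2*1278/1393 - 1781/3 = 2*1278*(1/1393) - 1781/3 = 2556/1393 - 1781/3 = -2473265/4179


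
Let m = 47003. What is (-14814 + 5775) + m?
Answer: 37964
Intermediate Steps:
(-14814 + 5775) + m = (-14814 + 5775) + 47003 = -9039 + 47003 = 37964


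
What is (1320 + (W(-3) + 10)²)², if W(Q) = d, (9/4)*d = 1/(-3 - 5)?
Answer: 211343397841/104976 ≈ 2.0133e+6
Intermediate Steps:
d = -1/18 (d = 4/(9*(-3 - 5)) = (4/9)/(-8) = (4/9)*(-⅛) = -1/18 ≈ -0.055556)
W(Q) = -1/18
(1320 + (W(-3) + 10)²)² = (1320 + (-1/18 + 10)²)² = (1320 + (179/18)²)² = (1320 + 32041/324)² = (459721/324)² = 211343397841/104976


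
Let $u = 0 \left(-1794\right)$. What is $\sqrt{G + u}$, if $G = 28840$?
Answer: $2 \sqrt{7210} \approx 169.82$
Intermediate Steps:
$u = 0$
$\sqrt{G + u} = \sqrt{28840 + 0} = \sqrt{28840} = 2 \sqrt{7210}$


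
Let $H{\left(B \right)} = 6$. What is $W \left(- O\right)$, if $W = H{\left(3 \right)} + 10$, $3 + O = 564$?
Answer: $-8976$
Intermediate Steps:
$O = 561$ ($O = -3 + 564 = 561$)
$W = 16$ ($W = 6 + 10 = 16$)
$W \left(- O\right) = 16 \left(\left(-1\right) 561\right) = 16 \left(-561\right) = -8976$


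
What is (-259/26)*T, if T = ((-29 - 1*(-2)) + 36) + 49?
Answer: -7511/13 ≈ -577.77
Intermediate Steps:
T = 58 (T = ((-29 + 2) + 36) + 49 = (-27 + 36) + 49 = 9 + 49 = 58)
(-259/26)*T = -259/26*58 = -7511/13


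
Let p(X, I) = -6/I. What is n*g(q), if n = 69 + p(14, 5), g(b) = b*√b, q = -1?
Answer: -339*I/5 ≈ -67.8*I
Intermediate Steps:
g(b) = b^(3/2)
n = 339/5 (n = 69 - 6/5 = 339/5 ≈ 67.800)
n*g(q) = 339*(-1)^(3/2)/5 = 339*(-I)/5 = -339*I/5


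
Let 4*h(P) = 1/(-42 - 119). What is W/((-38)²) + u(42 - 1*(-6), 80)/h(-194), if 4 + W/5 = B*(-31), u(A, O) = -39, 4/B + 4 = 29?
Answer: 45334324/1805 ≈ 25116.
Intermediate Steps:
B = 4/25 (B = 4/(-4 + 29) = 4/25 ≈ 0.16000)
h(P) = -1/644 (h(P) = 1/(4*(-42 - 119)) = (¼)/(-161) = (¼)*(-1/161) = -1/644)
W = -224/5 (W = -20 + 5*((4/25)*(-31)) = -20 + 5*(-124/25) = -20 - 124/5 = -224/5 ≈ -44.800)
W/((-38)²) + u(42 - 1*(-6), 80)/h(-194) = -224/(5*((-38)²)) - 39/(-1/644) = -224/5/1444 - 39*(-644) = -224/5*1/1444 + 25116 = -56/1805 + 25116 = 45334324/1805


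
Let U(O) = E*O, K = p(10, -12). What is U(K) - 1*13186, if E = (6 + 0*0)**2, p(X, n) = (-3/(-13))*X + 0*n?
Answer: -170338/13 ≈ -13103.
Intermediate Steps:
p(X, n) = 3*X/13 (p(X, n) = (-3*(-1/13))*X + 0 = 3*X/13 + 0 = 3*X/13)
K = 30/13 (K = (3/13)*10 = 30/13 ≈ 2.3077)
E = 36 (E = (6 + 0)**2 = 6**2 = 36)
U(O) = 36*O
U(K) - 1*13186 = 36*(30/13) - 1*13186 = 1080/13 - 13186 = -170338/13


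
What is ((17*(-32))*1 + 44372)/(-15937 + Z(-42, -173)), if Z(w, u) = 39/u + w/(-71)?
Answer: -269169662/97874837 ≈ -2.7501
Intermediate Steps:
Z(w, u) = 39/u - w/71 (Z(w, u) = 39/u + w*(-1/71) = 39/u - w/71)
((17*(-32))*1 + 44372)/(-15937 + Z(-42, -173)) = ((17*(-32))*1 + 44372)/(-15937 + (39/(-173) - 1/71*(-42))) = (-544*1 + 44372)/(-15937 + (39*(-1/173) + 42/71)) = (-544 + 44372)/(-15937 + (-39/173 + 42/71)) = 43828/(-15937 + 4497/12283) = 43828/(-195749674/12283) = 43828*(-12283/195749674) = -269169662/97874837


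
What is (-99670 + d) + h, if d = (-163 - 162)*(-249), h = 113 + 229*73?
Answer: -1915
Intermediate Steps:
h = 16830 (h = 113 + 16717 = 16830)
d = 80925 (d = -325*(-249) = 80925)
(-99670 + d) + h = (-99670 + 80925) + 16830 = -18745 + 16830 = -1915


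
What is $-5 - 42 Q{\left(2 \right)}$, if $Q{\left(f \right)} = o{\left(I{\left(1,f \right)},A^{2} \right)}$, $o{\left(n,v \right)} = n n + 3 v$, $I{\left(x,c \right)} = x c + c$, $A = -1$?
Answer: $-803$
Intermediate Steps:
$I{\left(x,c \right)} = c + c x$ ($I{\left(x,c \right)} = c x + c = c + c x$)
$o{\left(n,v \right)} = n^{2} + 3 v$
$Q{\left(f \right)} = 3 + 4 f^{2}$ ($Q{\left(f \right)} = \left(f \left(1 + 1\right)\right)^{2} + 3 \left(-1\right)^{2} = \left(f 2\right)^{2} + 3 \cdot 1 = \left(2 f\right)^{2} + 3 = 4 f^{2} + 3 = 3 + 4 f^{2}$)
$-5 - 42 Q{\left(2 \right)} = -5 - 42 \left(3 + 4 \cdot 2^{2}\right) = -5 - 42 \left(3 + 4 \cdot 4\right) = -5 - 42 \left(3 + 16\right) = -5 - 798 = -803$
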